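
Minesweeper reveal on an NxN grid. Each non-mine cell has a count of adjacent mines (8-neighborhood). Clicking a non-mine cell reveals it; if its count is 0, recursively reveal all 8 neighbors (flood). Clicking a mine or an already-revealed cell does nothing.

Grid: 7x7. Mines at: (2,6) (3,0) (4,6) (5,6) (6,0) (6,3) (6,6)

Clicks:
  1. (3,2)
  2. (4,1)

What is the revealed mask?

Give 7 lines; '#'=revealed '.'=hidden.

Answer: #######
#######
######.
.#####.
.#####.
.#####.
.......

Derivation:
Click 1 (3,2) count=0: revealed 35 new [(0,0) (0,1) (0,2) (0,3) (0,4) (0,5) (0,6) (1,0) (1,1) (1,2) (1,3) (1,4) (1,5) (1,6) (2,0) (2,1) (2,2) (2,3) (2,4) (2,5) (3,1) (3,2) (3,3) (3,4) (3,5) (4,1) (4,2) (4,3) (4,4) (4,5) (5,1) (5,2) (5,3) (5,4) (5,5)] -> total=35
Click 2 (4,1) count=1: revealed 0 new [(none)] -> total=35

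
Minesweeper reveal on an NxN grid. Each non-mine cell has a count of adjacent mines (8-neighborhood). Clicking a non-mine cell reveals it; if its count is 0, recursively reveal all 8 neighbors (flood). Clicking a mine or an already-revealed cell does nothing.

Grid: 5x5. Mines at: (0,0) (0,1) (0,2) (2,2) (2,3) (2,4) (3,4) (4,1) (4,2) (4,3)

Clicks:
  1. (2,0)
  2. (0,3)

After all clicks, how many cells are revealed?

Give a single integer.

Answer: 7

Derivation:
Click 1 (2,0) count=0: revealed 6 new [(1,0) (1,1) (2,0) (2,1) (3,0) (3,1)] -> total=6
Click 2 (0,3) count=1: revealed 1 new [(0,3)] -> total=7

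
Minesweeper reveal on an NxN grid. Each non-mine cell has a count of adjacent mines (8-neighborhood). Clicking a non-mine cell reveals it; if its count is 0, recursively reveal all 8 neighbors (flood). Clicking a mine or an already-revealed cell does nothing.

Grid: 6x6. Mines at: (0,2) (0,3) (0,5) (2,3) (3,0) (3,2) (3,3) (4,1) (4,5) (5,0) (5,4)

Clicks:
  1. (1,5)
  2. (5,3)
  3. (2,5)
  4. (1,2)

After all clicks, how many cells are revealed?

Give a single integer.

Click 1 (1,5) count=1: revealed 1 new [(1,5)] -> total=1
Click 2 (5,3) count=1: revealed 1 new [(5,3)] -> total=2
Click 3 (2,5) count=0: revealed 5 new [(1,4) (2,4) (2,5) (3,4) (3,5)] -> total=7
Click 4 (1,2) count=3: revealed 1 new [(1,2)] -> total=8

Answer: 8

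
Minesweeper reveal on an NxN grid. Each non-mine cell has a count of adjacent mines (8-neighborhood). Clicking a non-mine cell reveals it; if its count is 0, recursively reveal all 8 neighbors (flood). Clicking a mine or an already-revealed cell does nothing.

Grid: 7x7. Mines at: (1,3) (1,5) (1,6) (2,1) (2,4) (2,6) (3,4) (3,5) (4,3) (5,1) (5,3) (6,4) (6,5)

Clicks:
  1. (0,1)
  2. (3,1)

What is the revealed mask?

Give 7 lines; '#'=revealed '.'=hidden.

Click 1 (0,1) count=0: revealed 6 new [(0,0) (0,1) (0,2) (1,0) (1,1) (1,2)] -> total=6
Click 2 (3,1) count=1: revealed 1 new [(3,1)] -> total=7

Answer: ###....
###....
.......
.#.....
.......
.......
.......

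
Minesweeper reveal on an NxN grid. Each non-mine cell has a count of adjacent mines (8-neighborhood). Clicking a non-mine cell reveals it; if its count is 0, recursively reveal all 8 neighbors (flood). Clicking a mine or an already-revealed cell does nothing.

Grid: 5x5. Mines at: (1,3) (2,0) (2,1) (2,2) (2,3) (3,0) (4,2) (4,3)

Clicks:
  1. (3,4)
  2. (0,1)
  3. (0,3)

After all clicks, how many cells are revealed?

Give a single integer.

Click 1 (3,4) count=2: revealed 1 new [(3,4)] -> total=1
Click 2 (0,1) count=0: revealed 6 new [(0,0) (0,1) (0,2) (1,0) (1,1) (1,2)] -> total=7
Click 3 (0,3) count=1: revealed 1 new [(0,3)] -> total=8

Answer: 8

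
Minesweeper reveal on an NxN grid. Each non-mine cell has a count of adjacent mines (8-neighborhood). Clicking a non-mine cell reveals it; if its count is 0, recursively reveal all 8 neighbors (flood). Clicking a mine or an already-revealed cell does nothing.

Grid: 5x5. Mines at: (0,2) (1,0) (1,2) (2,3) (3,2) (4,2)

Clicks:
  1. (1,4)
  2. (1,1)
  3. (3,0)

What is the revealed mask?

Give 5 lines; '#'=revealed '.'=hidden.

Click 1 (1,4) count=1: revealed 1 new [(1,4)] -> total=1
Click 2 (1,1) count=3: revealed 1 new [(1,1)] -> total=2
Click 3 (3,0) count=0: revealed 6 new [(2,0) (2,1) (3,0) (3,1) (4,0) (4,1)] -> total=8

Answer: .....
.#..#
##...
##...
##...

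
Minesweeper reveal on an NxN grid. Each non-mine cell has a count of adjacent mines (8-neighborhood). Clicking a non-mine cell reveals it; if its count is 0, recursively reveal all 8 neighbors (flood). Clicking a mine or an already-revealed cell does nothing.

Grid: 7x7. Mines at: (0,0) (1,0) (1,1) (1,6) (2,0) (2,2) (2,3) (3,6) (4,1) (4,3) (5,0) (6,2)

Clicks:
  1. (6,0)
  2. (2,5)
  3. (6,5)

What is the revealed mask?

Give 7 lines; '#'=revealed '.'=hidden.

Answer: .......
.......
.....#.
.......
....###
...####
#..####

Derivation:
Click 1 (6,0) count=1: revealed 1 new [(6,0)] -> total=1
Click 2 (2,5) count=2: revealed 1 new [(2,5)] -> total=2
Click 3 (6,5) count=0: revealed 11 new [(4,4) (4,5) (4,6) (5,3) (5,4) (5,5) (5,6) (6,3) (6,4) (6,5) (6,6)] -> total=13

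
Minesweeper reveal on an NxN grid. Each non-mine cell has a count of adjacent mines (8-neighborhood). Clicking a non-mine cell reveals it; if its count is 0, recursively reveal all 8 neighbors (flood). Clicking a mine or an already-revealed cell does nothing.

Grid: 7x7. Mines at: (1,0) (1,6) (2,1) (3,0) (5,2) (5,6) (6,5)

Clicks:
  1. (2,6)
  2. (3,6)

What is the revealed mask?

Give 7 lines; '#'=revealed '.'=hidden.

Click 1 (2,6) count=1: revealed 1 new [(2,6)] -> total=1
Click 2 (3,6) count=0: revealed 27 new [(0,1) (0,2) (0,3) (0,4) (0,5) (1,1) (1,2) (1,3) (1,4) (1,5) (2,2) (2,3) (2,4) (2,5) (3,2) (3,3) (3,4) (3,5) (3,6) (4,2) (4,3) (4,4) (4,5) (4,6) (5,3) (5,4) (5,5)] -> total=28

Answer: .#####.
.#####.
..#####
..#####
..#####
...###.
.......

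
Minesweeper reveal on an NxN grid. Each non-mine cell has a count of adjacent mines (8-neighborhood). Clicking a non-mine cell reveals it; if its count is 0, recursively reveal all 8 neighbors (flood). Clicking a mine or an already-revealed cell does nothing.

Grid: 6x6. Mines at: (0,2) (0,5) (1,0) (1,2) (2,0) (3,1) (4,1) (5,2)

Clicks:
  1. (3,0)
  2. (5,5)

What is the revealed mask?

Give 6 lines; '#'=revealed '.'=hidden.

Click 1 (3,0) count=3: revealed 1 new [(3,0)] -> total=1
Click 2 (5,5) count=0: revealed 18 new [(1,3) (1,4) (1,5) (2,2) (2,3) (2,4) (2,5) (3,2) (3,3) (3,4) (3,5) (4,2) (4,3) (4,4) (4,5) (5,3) (5,4) (5,5)] -> total=19

Answer: ......
...###
..####
#.####
..####
...###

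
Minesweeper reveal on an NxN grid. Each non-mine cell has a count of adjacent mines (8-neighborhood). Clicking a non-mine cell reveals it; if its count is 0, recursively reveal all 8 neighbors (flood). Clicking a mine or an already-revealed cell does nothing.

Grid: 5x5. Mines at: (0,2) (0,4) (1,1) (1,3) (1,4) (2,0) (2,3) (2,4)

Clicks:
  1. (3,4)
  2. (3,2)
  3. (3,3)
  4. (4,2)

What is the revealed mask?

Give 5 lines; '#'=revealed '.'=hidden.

Answer: .....
.....
.....
#####
#####

Derivation:
Click 1 (3,4) count=2: revealed 1 new [(3,4)] -> total=1
Click 2 (3,2) count=1: revealed 1 new [(3,2)] -> total=2
Click 3 (3,3) count=2: revealed 1 new [(3,3)] -> total=3
Click 4 (4,2) count=0: revealed 7 new [(3,0) (3,1) (4,0) (4,1) (4,2) (4,3) (4,4)] -> total=10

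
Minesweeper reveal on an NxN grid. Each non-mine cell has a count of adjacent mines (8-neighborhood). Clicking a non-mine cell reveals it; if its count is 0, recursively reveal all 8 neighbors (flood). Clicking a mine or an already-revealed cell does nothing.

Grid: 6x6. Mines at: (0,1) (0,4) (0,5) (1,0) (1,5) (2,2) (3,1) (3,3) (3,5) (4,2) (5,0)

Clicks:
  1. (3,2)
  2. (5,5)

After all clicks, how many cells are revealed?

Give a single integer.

Answer: 7

Derivation:
Click 1 (3,2) count=4: revealed 1 new [(3,2)] -> total=1
Click 2 (5,5) count=0: revealed 6 new [(4,3) (4,4) (4,5) (5,3) (5,4) (5,5)] -> total=7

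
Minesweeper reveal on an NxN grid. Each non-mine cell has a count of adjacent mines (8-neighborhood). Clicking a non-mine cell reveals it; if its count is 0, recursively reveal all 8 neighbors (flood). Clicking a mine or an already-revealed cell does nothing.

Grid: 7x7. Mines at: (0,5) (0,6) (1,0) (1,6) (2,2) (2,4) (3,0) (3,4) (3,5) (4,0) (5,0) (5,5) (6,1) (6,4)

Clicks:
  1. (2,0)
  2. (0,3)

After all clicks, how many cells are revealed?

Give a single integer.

Answer: 9

Derivation:
Click 1 (2,0) count=2: revealed 1 new [(2,0)] -> total=1
Click 2 (0,3) count=0: revealed 8 new [(0,1) (0,2) (0,3) (0,4) (1,1) (1,2) (1,3) (1,4)] -> total=9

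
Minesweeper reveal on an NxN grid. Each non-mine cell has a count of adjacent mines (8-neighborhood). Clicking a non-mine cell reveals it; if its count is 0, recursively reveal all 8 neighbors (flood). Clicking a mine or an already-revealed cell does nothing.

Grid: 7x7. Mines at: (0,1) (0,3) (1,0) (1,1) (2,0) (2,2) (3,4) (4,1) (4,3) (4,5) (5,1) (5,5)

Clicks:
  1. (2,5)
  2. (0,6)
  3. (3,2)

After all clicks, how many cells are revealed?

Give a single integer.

Click 1 (2,5) count=1: revealed 1 new [(2,5)] -> total=1
Click 2 (0,6) count=0: revealed 10 new [(0,4) (0,5) (0,6) (1,4) (1,5) (1,6) (2,4) (2,6) (3,5) (3,6)] -> total=11
Click 3 (3,2) count=3: revealed 1 new [(3,2)] -> total=12

Answer: 12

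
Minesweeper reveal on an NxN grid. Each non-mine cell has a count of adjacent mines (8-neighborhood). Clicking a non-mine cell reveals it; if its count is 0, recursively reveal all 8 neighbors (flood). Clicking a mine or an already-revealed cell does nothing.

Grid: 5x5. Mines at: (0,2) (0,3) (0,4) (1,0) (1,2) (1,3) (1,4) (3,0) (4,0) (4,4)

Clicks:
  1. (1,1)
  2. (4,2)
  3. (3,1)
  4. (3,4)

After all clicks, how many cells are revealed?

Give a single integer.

Click 1 (1,1) count=3: revealed 1 new [(1,1)] -> total=1
Click 2 (4,2) count=0: revealed 9 new [(2,1) (2,2) (2,3) (3,1) (3,2) (3,3) (4,1) (4,2) (4,3)] -> total=10
Click 3 (3,1) count=2: revealed 0 new [(none)] -> total=10
Click 4 (3,4) count=1: revealed 1 new [(3,4)] -> total=11

Answer: 11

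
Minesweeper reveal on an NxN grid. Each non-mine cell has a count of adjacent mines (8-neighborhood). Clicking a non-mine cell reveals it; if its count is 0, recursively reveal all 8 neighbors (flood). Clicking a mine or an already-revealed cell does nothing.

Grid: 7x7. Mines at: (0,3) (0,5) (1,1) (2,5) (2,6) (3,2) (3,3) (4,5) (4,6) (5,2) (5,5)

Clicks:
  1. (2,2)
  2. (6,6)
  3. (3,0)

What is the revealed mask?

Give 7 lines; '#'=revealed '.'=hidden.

Answer: .......
.......
###....
##.....
##.....
##.....
##....#

Derivation:
Click 1 (2,2) count=3: revealed 1 new [(2,2)] -> total=1
Click 2 (6,6) count=1: revealed 1 new [(6,6)] -> total=2
Click 3 (3,0) count=0: revealed 10 new [(2,0) (2,1) (3,0) (3,1) (4,0) (4,1) (5,0) (5,1) (6,0) (6,1)] -> total=12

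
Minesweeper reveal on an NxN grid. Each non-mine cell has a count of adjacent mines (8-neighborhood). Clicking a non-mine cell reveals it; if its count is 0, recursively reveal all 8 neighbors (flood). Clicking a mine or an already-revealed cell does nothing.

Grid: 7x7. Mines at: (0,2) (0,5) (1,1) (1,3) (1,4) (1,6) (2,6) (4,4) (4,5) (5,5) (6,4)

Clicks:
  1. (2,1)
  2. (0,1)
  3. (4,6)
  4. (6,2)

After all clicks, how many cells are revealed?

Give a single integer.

Click 1 (2,1) count=1: revealed 1 new [(2,1)] -> total=1
Click 2 (0,1) count=2: revealed 1 new [(0,1)] -> total=2
Click 3 (4,6) count=2: revealed 1 new [(4,6)] -> total=3
Click 4 (6,2) count=0: revealed 19 new [(2,0) (2,2) (2,3) (3,0) (3,1) (3,2) (3,3) (4,0) (4,1) (4,2) (4,3) (5,0) (5,1) (5,2) (5,3) (6,0) (6,1) (6,2) (6,3)] -> total=22

Answer: 22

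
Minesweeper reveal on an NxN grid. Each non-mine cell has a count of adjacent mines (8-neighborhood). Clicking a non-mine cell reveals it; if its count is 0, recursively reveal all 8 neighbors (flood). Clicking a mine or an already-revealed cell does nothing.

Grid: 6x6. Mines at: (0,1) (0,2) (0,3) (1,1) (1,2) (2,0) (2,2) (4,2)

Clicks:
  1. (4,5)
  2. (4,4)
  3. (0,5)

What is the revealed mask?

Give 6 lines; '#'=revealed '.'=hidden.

Answer: ....##
...###
...###
...###
...###
...###

Derivation:
Click 1 (4,5) count=0: revealed 17 new [(0,4) (0,5) (1,3) (1,4) (1,5) (2,3) (2,4) (2,5) (3,3) (3,4) (3,5) (4,3) (4,4) (4,5) (5,3) (5,4) (5,5)] -> total=17
Click 2 (4,4) count=0: revealed 0 new [(none)] -> total=17
Click 3 (0,5) count=0: revealed 0 new [(none)] -> total=17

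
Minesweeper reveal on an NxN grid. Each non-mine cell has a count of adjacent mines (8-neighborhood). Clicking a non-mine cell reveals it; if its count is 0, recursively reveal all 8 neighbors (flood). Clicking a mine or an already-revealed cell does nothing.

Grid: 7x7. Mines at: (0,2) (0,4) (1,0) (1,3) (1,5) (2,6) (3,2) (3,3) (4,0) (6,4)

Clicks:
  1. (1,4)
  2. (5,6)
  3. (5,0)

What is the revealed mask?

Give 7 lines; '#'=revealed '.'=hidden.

Answer: .......
....#..
.......
....###
....###
#...###
.....##

Derivation:
Click 1 (1,4) count=3: revealed 1 new [(1,4)] -> total=1
Click 2 (5,6) count=0: revealed 11 new [(3,4) (3,5) (3,6) (4,4) (4,5) (4,6) (5,4) (5,5) (5,6) (6,5) (6,6)] -> total=12
Click 3 (5,0) count=1: revealed 1 new [(5,0)] -> total=13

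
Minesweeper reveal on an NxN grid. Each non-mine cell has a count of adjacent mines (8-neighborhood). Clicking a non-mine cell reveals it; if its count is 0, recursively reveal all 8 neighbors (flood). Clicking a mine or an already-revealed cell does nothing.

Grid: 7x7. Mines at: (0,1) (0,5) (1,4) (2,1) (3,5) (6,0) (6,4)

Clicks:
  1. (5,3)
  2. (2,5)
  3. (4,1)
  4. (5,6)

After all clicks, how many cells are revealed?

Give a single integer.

Answer: 28

Derivation:
Click 1 (5,3) count=1: revealed 1 new [(5,3)] -> total=1
Click 2 (2,5) count=2: revealed 1 new [(2,5)] -> total=2
Click 3 (4,1) count=0: revealed 20 new [(2,2) (2,3) (2,4) (3,0) (3,1) (3,2) (3,3) (3,4) (4,0) (4,1) (4,2) (4,3) (4,4) (5,0) (5,1) (5,2) (5,4) (6,1) (6,2) (6,3)] -> total=22
Click 4 (5,6) count=0: revealed 6 new [(4,5) (4,6) (5,5) (5,6) (6,5) (6,6)] -> total=28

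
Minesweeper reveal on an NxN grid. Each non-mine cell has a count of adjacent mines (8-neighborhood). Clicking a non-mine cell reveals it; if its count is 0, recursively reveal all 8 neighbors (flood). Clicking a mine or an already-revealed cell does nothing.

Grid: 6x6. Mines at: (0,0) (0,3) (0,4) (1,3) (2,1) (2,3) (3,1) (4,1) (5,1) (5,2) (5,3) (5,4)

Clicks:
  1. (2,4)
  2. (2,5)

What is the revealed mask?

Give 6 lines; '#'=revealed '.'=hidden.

Answer: ......
....##
....##
....##
....##
......

Derivation:
Click 1 (2,4) count=2: revealed 1 new [(2,4)] -> total=1
Click 2 (2,5) count=0: revealed 7 new [(1,4) (1,5) (2,5) (3,4) (3,5) (4,4) (4,5)] -> total=8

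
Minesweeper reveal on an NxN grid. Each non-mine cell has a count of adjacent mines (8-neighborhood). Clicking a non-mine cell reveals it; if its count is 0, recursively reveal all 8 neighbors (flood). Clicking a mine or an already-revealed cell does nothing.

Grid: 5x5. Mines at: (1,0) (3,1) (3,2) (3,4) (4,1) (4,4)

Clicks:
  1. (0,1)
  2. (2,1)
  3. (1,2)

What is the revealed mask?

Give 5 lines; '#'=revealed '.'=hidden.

Answer: .####
.####
.####
.....
.....

Derivation:
Click 1 (0,1) count=1: revealed 1 new [(0,1)] -> total=1
Click 2 (2,1) count=3: revealed 1 new [(2,1)] -> total=2
Click 3 (1,2) count=0: revealed 10 new [(0,2) (0,3) (0,4) (1,1) (1,2) (1,3) (1,4) (2,2) (2,3) (2,4)] -> total=12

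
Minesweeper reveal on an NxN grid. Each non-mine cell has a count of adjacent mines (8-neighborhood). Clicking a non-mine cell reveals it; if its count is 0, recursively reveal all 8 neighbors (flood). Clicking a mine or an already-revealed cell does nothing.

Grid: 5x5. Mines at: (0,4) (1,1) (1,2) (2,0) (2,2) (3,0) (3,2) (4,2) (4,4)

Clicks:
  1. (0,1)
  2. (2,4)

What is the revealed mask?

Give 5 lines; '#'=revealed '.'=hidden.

Answer: .#...
...##
...##
...##
.....

Derivation:
Click 1 (0,1) count=2: revealed 1 new [(0,1)] -> total=1
Click 2 (2,4) count=0: revealed 6 new [(1,3) (1,4) (2,3) (2,4) (3,3) (3,4)] -> total=7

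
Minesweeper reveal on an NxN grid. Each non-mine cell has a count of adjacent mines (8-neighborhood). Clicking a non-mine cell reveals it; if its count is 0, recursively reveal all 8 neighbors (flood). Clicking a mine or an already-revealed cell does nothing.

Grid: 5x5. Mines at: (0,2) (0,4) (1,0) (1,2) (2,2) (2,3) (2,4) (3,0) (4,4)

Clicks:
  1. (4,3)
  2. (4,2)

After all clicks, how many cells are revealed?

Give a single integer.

Click 1 (4,3) count=1: revealed 1 new [(4,3)] -> total=1
Click 2 (4,2) count=0: revealed 5 new [(3,1) (3,2) (3,3) (4,1) (4,2)] -> total=6

Answer: 6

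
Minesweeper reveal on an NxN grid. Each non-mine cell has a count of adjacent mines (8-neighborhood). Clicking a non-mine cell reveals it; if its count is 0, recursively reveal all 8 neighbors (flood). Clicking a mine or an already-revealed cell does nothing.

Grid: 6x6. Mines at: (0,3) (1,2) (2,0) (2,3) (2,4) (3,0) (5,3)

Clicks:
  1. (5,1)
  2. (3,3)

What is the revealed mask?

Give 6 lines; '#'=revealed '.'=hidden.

Answer: ......
......
......
...#..
###...
###...

Derivation:
Click 1 (5,1) count=0: revealed 6 new [(4,0) (4,1) (4,2) (5,0) (5,1) (5,2)] -> total=6
Click 2 (3,3) count=2: revealed 1 new [(3,3)] -> total=7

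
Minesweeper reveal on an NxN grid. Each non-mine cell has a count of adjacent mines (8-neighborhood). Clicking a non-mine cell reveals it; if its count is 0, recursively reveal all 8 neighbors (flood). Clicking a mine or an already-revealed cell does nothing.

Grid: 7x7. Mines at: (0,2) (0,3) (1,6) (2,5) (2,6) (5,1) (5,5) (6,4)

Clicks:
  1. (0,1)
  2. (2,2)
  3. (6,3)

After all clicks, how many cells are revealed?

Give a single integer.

Click 1 (0,1) count=1: revealed 1 new [(0,1)] -> total=1
Click 2 (2,2) count=0: revealed 24 new [(0,0) (1,0) (1,1) (1,2) (1,3) (1,4) (2,0) (2,1) (2,2) (2,3) (2,4) (3,0) (3,1) (3,2) (3,3) (3,4) (4,0) (4,1) (4,2) (4,3) (4,4) (5,2) (5,3) (5,4)] -> total=25
Click 3 (6,3) count=1: revealed 1 new [(6,3)] -> total=26

Answer: 26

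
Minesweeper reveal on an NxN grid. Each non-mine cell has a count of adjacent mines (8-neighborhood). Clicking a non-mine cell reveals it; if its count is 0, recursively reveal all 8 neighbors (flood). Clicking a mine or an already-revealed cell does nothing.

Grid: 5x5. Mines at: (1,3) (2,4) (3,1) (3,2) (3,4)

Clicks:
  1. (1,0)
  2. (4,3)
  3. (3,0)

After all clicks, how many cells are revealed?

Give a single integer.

Click 1 (1,0) count=0: revealed 9 new [(0,0) (0,1) (0,2) (1,0) (1,1) (1,2) (2,0) (2,1) (2,2)] -> total=9
Click 2 (4,3) count=2: revealed 1 new [(4,3)] -> total=10
Click 3 (3,0) count=1: revealed 1 new [(3,0)] -> total=11

Answer: 11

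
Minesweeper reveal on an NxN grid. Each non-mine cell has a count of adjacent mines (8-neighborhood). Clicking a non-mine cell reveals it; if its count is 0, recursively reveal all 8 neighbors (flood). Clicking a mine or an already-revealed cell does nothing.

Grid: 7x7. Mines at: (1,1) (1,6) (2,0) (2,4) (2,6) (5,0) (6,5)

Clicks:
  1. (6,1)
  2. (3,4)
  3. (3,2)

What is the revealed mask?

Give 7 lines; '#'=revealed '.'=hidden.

Answer: .......
.......
.###...
.######
.######
.######
.####..

Derivation:
Click 1 (6,1) count=1: revealed 1 new [(6,1)] -> total=1
Click 2 (3,4) count=1: revealed 1 new [(3,4)] -> total=2
Click 3 (3,2) count=0: revealed 23 new [(2,1) (2,2) (2,3) (3,1) (3,2) (3,3) (3,5) (3,6) (4,1) (4,2) (4,3) (4,4) (4,5) (4,6) (5,1) (5,2) (5,3) (5,4) (5,5) (5,6) (6,2) (6,3) (6,4)] -> total=25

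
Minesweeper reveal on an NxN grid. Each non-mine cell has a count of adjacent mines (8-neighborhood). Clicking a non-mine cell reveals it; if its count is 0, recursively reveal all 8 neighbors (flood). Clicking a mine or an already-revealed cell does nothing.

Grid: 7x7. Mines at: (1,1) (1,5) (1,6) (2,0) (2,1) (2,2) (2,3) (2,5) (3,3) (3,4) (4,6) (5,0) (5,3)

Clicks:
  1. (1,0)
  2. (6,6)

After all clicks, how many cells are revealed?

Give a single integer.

Answer: 7

Derivation:
Click 1 (1,0) count=3: revealed 1 new [(1,0)] -> total=1
Click 2 (6,6) count=0: revealed 6 new [(5,4) (5,5) (5,6) (6,4) (6,5) (6,6)] -> total=7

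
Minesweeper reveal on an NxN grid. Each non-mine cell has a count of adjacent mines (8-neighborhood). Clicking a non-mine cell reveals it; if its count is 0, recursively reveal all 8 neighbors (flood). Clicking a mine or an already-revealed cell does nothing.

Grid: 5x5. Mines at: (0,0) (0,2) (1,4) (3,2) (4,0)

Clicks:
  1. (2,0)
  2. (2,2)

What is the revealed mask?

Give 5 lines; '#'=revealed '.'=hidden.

Click 1 (2,0) count=0: revealed 6 new [(1,0) (1,1) (2,0) (2,1) (3,0) (3,1)] -> total=6
Click 2 (2,2) count=1: revealed 1 new [(2,2)] -> total=7

Answer: .....
##...
###..
##...
.....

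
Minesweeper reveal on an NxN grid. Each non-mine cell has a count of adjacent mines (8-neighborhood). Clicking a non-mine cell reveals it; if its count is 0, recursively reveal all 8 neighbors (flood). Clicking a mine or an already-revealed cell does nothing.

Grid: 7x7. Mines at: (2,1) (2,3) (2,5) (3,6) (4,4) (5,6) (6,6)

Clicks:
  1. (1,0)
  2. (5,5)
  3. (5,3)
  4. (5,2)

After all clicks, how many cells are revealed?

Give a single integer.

Answer: 21

Derivation:
Click 1 (1,0) count=1: revealed 1 new [(1,0)] -> total=1
Click 2 (5,5) count=3: revealed 1 new [(5,5)] -> total=2
Click 3 (5,3) count=1: revealed 1 new [(5,3)] -> total=3
Click 4 (5,2) count=0: revealed 18 new [(3,0) (3,1) (3,2) (3,3) (4,0) (4,1) (4,2) (4,3) (5,0) (5,1) (5,2) (5,4) (6,0) (6,1) (6,2) (6,3) (6,4) (6,5)] -> total=21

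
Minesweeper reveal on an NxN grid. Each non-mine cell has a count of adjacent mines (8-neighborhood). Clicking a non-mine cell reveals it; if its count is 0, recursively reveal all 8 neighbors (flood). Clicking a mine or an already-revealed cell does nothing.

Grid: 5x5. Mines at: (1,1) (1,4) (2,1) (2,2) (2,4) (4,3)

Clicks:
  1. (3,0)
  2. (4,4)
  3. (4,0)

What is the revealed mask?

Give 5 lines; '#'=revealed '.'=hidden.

Click 1 (3,0) count=1: revealed 1 new [(3,0)] -> total=1
Click 2 (4,4) count=1: revealed 1 new [(4,4)] -> total=2
Click 3 (4,0) count=0: revealed 5 new [(3,1) (3,2) (4,0) (4,1) (4,2)] -> total=7

Answer: .....
.....
.....
###..
###.#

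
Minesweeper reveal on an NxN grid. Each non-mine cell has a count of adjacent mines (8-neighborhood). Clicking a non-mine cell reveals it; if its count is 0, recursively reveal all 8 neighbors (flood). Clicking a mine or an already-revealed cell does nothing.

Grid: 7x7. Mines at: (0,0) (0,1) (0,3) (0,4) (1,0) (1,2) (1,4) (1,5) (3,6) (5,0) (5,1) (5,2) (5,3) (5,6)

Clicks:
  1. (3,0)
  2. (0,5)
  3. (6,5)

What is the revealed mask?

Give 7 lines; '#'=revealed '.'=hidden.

Click 1 (3,0) count=0: revealed 18 new [(2,0) (2,1) (2,2) (2,3) (2,4) (2,5) (3,0) (3,1) (3,2) (3,3) (3,4) (3,5) (4,0) (4,1) (4,2) (4,3) (4,4) (4,5)] -> total=18
Click 2 (0,5) count=3: revealed 1 new [(0,5)] -> total=19
Click 3 (6,5) count=1: revealed 1 new [(6,5)] -> total=20

Answer: .....#.
.......
######.
######.
######.
.......
.....#.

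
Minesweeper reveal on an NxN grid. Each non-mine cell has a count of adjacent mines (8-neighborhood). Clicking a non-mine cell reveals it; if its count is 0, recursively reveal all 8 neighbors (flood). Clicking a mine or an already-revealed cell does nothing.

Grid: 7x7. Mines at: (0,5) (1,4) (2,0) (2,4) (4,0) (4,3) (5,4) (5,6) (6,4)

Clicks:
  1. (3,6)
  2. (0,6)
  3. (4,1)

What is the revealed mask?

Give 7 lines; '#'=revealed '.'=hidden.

Answer: ......#
.....##
.....##
.....##
.#...##
.......
.......

Derivation:
Click 1 (3,6) count=0: revealed 8 new [(1,5) (1,6) (2,5) (2,6) (3,5) (3,6) (4,5) (4,6)] -> total=8
Click 2 (0,6) count=1: revealed 1 new [(0,6)] -> total=9
Click 3 (4,1) count=1: revealed 1 new [(4,1)] -> total=10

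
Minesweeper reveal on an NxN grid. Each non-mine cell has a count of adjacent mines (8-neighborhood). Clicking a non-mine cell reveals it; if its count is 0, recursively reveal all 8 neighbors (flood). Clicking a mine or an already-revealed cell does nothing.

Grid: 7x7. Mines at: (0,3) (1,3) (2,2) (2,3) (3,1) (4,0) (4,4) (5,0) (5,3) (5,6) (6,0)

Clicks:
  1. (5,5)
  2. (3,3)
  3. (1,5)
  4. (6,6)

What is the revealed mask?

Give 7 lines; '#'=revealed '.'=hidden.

Answer: ....###
....###
....###
...####
.....##
.....#.
......#

Derivation:
Click 1 (5,5) count=2: revealed 1 new [(5,5)] -> total=1
Click 2 (3,3) count=3: revealed 1 new [(3,3)] -> total=2
Click 3 (1,5) count=0: revealed 14 new [(0,4) (0,5) (0,6) (1,4) (1,5) (1,6) (2,4) (2,5) (2,6) (3,4) (3,5) (3,6) (4,5) (4,6)] -> total=16
Click 4 (6,6) count=1: revealed 1 new [(6,6)] -> total=17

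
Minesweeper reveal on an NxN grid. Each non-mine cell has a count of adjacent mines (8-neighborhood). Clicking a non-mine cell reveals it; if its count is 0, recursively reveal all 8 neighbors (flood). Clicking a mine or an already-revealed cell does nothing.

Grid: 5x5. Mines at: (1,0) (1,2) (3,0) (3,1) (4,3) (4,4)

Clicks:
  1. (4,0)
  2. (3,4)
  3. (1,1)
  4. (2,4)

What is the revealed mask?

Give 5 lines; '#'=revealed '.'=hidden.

Click 1 (4,0) count=2: revealed 1 new [(4,0)] -> total=1
Click 2 (3,4) count=2: revealed 1 new [(3,4)] -> total=2
Click 3 (1,1) count=2: revealed 1 new [(1,1)] -> total=3
Click 4 (2,4) count=0: revealed 7 new [(0,3) (0,4) (1,3) (1,4) (2,3) (2,4) (3,3)] -> total=10

Answer: ...##
.#.##
...##
...##
#....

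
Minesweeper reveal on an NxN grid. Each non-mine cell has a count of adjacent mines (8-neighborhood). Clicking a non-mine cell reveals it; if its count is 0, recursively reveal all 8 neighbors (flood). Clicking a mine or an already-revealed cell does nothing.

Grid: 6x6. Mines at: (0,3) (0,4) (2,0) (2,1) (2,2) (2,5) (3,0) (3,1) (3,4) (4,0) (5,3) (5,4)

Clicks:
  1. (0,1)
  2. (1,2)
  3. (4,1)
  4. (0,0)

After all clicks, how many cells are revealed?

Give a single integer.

Answer: 7

Derivation:
Click 1 (0,1) count=0: revealed 6 new [(0,0) (0,1) (0,2) (1,0) (1,1) (1,2)] -> total=6
Click 2 (1,2) count=3: revealed 0 new [(none)] -> total=6
Click 3 (4,1) count=3: revealed 1 new [(4,1)] -> total=7
Click 4 (0,0) count=0: revealed 0 new [(none)] -> total=7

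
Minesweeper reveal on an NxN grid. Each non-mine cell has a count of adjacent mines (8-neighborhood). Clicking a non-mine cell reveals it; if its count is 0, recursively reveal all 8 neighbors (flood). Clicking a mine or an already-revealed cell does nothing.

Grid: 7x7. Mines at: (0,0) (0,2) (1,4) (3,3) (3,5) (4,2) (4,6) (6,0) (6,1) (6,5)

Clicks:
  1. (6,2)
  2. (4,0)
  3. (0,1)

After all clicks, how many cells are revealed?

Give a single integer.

Answer: 15

Derivation:
Click 1 (6,2) count=1: revealed 1 new [(6,2)] -> total=1
Click 2 (4,0) count=0: revealed 13 new [(1,0) (1,1) (1,2) (2,0) (2,1) (2,2) (3,0) (3,1) (3,2) (4,0) (4,1) (5,0) (5,1)] -> total=14
Click 3 (0,1) count=2: revealed 1 new [(0,1)] -> total=15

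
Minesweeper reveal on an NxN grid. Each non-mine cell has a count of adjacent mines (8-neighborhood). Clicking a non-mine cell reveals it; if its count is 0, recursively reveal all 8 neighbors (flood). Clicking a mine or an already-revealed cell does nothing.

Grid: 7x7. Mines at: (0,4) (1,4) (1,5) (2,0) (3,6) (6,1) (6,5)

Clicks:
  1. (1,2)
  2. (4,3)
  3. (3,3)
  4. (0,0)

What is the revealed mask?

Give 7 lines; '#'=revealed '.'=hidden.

Click 1 (1,2) count=0: revealed 34 new [(0,0) (0,1) (0,2) (0,3) (1,0) (1,1) (1,2) (1,3) (2,1) (2,2) (2,3) (2,4) (2,5) (3,0) (3,1) (3,2) (3,3) (3,4) (3,5) (4,0) (4,1) (4,2) (4,3) (4,4) (4,5) (5,0) (5,1) (5,2) (5,3) (5,4) (5,5) (6,2) (6,3) (6,4)] -> total=34
Click 2 (4,3) count=0: revealed 0 new [(none)] -> total=34
Click 3 (3,3) count=0: revealed 0 new [(none)] -> total=34
Click 4 (0,0) count=0: revealed 0 new [(none)] -> total=34

Answer: ####...
####...
.#####.
######.
######.
######.
..###..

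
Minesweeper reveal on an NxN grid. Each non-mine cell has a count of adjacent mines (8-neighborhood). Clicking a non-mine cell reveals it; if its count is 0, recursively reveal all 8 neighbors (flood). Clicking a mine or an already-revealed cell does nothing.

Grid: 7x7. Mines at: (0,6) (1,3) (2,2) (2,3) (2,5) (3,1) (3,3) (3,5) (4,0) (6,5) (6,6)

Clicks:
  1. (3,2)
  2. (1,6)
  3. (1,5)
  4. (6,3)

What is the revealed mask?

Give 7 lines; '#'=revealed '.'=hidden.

Click 1 (3,2) count=4: revealed 1 new [(3,2)] -> total=1
Click 2 (1,6) count=2: revealed 1 new [(1,6)] -> total=2
Click 3 (1,5) count=2: revealed 1 new [(1,5)] -> total=3
Click 4 (6,3) count=0: revealed 14 new [(4,1) (4,2) (4,3) (4,4) (5,0) (5,1) (5,2) (5,3) (5,4) (6,0) (6,1) (6,2) (6,3) (6,4)] -> total=17

Answer: .......
.....##
.......
..#....
.####..
#####..
#####..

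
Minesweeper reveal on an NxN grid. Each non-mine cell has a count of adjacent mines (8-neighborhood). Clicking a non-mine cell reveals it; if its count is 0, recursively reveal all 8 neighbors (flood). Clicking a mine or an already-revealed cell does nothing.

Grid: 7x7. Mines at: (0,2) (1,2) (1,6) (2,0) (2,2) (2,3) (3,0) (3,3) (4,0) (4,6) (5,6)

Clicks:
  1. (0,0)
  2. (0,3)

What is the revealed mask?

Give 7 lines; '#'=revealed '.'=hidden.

Answer: ##.#...
##.....
.......
.......
.......
.......
.......

Derivation:
Click 1 (0,0) count=0: revealed 4 new [(0,0) (0,1) (1,0) (1,1)] -> total=4
Click 2 (0,3) count=2: revealed 1 new [(0,3)] -> total=5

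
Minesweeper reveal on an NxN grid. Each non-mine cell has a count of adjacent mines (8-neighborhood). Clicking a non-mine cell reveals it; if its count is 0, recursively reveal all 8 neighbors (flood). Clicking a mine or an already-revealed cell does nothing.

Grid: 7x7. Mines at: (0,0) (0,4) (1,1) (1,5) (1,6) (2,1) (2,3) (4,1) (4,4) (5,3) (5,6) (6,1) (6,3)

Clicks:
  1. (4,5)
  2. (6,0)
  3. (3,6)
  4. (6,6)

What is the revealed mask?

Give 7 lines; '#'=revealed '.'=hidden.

Click 1 (4,5) count=2: revealed 1 new [(4,5)] -> total=1
Click 2 (6,0) count=1: revealed 1 new [(6,0)] -> total=2
Click 3 (3,6) count=0: revealed 5 new [(2,5) (2,6) (3,5) (3,6) (4,6)] -> total=7
Click 4 (6,6) count=1: revealed 1 new [(6,6)] -> total=8

Answer: .......
.......
.....##
.....##
.....##
.......
#.....#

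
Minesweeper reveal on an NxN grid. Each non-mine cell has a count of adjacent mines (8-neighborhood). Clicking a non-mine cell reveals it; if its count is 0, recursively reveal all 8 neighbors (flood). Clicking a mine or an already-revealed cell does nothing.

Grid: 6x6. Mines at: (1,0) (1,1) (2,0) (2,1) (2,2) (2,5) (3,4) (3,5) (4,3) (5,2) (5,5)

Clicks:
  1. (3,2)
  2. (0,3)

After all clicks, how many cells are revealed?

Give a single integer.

Click 1 (3,2) count=3: revealed 1 new [(3,2)] -> total=1
Click 2 (0,3) count=0: revealed 8 new [(0,2) (0,3) (0,4) (0,5) (1,2) (1,3) (1,4) (1,5)] -> total=9

Answer: 9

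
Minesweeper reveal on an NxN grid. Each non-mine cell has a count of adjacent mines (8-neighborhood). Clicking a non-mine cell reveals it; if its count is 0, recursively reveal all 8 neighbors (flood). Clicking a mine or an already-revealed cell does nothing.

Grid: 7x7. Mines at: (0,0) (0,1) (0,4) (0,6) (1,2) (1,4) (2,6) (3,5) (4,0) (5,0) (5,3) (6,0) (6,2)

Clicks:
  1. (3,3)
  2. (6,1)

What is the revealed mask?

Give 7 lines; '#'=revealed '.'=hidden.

Click 1 (3,3) count=0: revealed 12 new [(2,1) (2,2) (2,3) (2,4) (3,1) (3,2) (3,3) (3,4) (4,1) (4,2) (4,3) (4,4)] -> total=12
Click 2 (6,1) count=3: revealed 1 new [(6,1)] -> total=13

Answer: .......
.......
.####..
.####..
.####..
.......
.#.....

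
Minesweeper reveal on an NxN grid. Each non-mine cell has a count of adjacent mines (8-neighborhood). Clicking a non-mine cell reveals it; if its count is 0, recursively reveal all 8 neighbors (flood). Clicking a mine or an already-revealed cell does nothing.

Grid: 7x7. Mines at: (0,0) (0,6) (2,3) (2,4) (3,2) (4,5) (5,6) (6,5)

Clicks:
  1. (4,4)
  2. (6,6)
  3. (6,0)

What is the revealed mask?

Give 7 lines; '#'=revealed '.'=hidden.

Answer: .......
##.....
##.....
##.....
#####..
#####..
#####.#

Derivation:
Click 1 (4,4) count=1: revealed 1 new [(4,4)] -> total=1
Click 2 (6,6) count=2: revealed 1 new [(6,6)] -> total=2
Click 3 (6,0) count=0: revealed 20 new [(1,0) (1,1) (2,0) (2,1) (3,0) (3,1) (4,0) (4,1) (4,2) (4,3) (5,0) (5,1) (5,2) (5,3) (5,4) (6,0) (6,1) (6,2) (6,3) (6,4)] -> total=22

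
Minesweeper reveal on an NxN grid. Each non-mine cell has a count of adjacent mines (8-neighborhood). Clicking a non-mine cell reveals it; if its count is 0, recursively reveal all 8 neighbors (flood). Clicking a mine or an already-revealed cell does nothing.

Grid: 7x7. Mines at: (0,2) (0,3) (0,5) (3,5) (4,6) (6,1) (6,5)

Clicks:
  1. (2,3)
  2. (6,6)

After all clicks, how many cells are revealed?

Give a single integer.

Click 1 (2,3) count=0: revealed 30 new [(0,0) (0,1) (1,0) (1,1) (1,2) (1,3) (1,4) (2,0) (2,1) (2,2) (2,3) (2,4) (3,0) (3,1) (3,2) (3,3) (3,4) (4,0) (4,1) (4,2) (4,3) (4,4) (5,0) (5,1) (5,2) (5,3) (5,4) (6,2) (6,3) (6,4)] -> total=30
Click 2 (6,6) count=1: revealed 1 new [(6,6)] -> total=31

Answer: 31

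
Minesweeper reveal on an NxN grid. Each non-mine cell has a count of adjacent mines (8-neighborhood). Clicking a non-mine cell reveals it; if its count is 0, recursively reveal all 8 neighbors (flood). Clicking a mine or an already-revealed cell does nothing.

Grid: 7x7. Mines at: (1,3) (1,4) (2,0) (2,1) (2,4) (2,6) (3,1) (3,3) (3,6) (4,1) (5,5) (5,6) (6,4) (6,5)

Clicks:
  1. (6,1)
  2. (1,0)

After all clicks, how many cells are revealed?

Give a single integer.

Click 1 (6,1) count=0: revealed 8 new [(5,0) (5,1) (5,2) (5,3) (6,0) (6,1) (6,2) (6,3)] -> total=8
Click 2 (1,0) count=2: revealed 1 new [(1,0)] -> total=9

Answer: 9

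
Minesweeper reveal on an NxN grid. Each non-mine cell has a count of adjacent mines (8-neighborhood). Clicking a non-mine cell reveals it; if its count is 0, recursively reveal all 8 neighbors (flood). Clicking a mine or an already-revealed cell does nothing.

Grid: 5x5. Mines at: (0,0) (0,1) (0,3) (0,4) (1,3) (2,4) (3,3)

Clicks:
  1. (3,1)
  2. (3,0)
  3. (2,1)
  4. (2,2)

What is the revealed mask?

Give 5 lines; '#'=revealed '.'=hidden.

Answer: .....
###..
###..
###..
###..

Derivation:
Click 1 (3,1) count=0: revealed 12 new [(1,0) (1,1) (1,2) (2,0) (2,1) (2,2) (3,0) (3,1) (3,2) (4,0) (4,1) (4,2)] -> total=12
Click 2 (3,0) count=0: revealed 0 new [(none)] -> total=12
Click 3 (2,1) count=0: revealed 0 new [(none)] -> total=12
Click 4 (2,2) count=2: revealed 0 new [(none)] -> total=12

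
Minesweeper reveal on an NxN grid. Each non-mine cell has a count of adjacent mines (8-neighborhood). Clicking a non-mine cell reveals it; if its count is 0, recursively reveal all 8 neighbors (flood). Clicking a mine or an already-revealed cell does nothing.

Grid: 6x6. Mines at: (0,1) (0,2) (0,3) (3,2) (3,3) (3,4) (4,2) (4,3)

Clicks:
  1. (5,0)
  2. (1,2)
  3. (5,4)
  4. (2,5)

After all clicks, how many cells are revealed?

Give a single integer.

Click 1 (5,0) count=0: revealed 10 new [(1,0) (1,1) (2,0) (2,1) (3,0) (3,1) (4,0) (4,1) (5,0) (5,1)] -> total=10
Click 2 (1,2) count=3: revealed 1 new [(1,2)] -> total=11
Click 3 (5,4) count=1: revealed 1 new [(5,4)] -> total=12
Click 4 (2,5) count=1: revealed 1 new [(2,5)] -> total=13

Answer: 13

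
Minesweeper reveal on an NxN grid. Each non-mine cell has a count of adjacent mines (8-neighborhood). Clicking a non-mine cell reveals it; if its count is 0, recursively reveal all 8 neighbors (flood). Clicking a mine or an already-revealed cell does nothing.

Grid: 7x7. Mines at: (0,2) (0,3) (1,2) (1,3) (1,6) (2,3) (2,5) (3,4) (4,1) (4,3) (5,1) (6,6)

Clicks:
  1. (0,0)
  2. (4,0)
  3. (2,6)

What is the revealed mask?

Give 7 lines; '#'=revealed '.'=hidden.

Answer: ##.....
##.....
##....#
##.....
#......
.......
.......

Derivation:
Click 1 (0,0) count=0: revealed 8 new [(0,0) (0,1) (1,0) (1,1) (2,0) (2,1) (3,0) (3,1)] -> total=8
Click 2 (4,0) count=2: revealed 1 new [(4,0)] -> total=9
Click 3 (2,6) count=2: revealed 1 new [(2,6)] -> total=10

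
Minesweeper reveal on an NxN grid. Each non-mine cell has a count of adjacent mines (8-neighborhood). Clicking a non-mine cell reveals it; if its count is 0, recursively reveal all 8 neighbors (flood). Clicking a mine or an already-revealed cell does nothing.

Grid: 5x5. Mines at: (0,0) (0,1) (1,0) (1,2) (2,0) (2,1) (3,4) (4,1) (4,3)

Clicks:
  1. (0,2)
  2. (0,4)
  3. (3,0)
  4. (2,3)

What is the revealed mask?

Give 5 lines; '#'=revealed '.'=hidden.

Click 1 (0,2) count=2: revealed 1 new [(0,2)] -> total=1
Click 2 (0,4) count=0: revealed 6 new [(0,3) (0,4) (1,3) (1,4) (2,3) (2,4)] -> total=7
Click 3 (3,0) count=3: revealed 1 new [(3,0)] -> total=8
Click 4 (2,3) count=2: revealed 0 new [(none)] -> total=8

Answer: ..###
...##
...##
#....
.....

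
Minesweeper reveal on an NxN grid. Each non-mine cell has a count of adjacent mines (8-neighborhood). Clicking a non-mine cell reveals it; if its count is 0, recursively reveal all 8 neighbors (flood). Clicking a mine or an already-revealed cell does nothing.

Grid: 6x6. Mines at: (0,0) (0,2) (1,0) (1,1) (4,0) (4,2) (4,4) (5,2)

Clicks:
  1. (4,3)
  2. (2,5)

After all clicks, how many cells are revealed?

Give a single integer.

Click 1 (4,3) count=3: revealed 1 new [(4,3)] -> total=1
Click 2 (2,5) count=0: revealed 15 new [(0,3) (0,4) (0,5) (1,2) (1,3) (1,4) (1,5) (2,2) (2,3) (2,4) (2,5) (3,2) (3,3) (3,4) (3,5)] -> total=16

Answer: 16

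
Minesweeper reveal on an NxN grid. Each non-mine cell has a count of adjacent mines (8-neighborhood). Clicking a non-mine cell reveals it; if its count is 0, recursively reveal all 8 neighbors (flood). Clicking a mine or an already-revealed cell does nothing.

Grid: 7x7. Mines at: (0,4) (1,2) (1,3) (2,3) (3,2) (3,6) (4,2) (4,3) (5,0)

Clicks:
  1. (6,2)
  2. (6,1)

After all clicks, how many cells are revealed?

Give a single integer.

Click 1 (6,2) count=0: revealed 15 new [(4,4) (4,5) (4,6) (5,1) (5,2) (5,3) (5,4) (5,5) (5,6) (6,1) (6,2) (6,3) (6,4) (6,5) (6,6)] -> total=15
Click 2 (6,1) count=1: revealed 0 new [(none)] -> total=15

Answer: 15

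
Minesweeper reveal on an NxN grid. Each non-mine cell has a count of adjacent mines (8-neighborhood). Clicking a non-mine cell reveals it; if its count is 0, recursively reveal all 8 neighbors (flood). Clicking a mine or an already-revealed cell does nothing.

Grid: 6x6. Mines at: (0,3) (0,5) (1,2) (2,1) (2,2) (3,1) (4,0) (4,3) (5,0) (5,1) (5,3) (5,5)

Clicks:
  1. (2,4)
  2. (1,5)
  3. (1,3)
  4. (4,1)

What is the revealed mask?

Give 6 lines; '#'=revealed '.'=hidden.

Click 1 (2,4) count=0: revealed 11 new [(1,3) (1,4) (1,5) (2,3) (2,4) (2,5) (3,3) (3,4) (3,5) (4,4) (4,5)] -> total=11
Click 2 (1,5) count=1: revealed 0 new [(none)] -> total=11
Click 3 (1,3) count=3: revealed 0 new [(none)] -> total=11
Click 4 (4,1) count=4: revealed 1 new [(4,1)] -> total=12

Answer: ......
...###
...###
...###
.#..##
......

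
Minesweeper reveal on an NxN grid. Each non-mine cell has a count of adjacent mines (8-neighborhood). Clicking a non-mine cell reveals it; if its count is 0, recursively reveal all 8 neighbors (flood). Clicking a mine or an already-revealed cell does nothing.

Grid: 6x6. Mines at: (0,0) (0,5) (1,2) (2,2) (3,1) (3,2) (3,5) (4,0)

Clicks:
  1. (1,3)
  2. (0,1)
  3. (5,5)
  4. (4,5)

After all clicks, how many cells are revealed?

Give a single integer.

Answer: 12

Derivation:
Click 1 (1,3) count=2: revealed 1 new [(1,3)] -> total=1
Click 2 (0,1) count=2: revealed 1 new [(0,1)] -> total=2
Click 3 (5,5) count=0: revealed 10 new [(4,1) (4,2) (4,3) (4,4) (4,5) (5,1) (5,2) (5,3) (5,4) (5,5)] -> total=12
Click 4 (4,5) count=1: revealed 0 new [(none)] -> total=12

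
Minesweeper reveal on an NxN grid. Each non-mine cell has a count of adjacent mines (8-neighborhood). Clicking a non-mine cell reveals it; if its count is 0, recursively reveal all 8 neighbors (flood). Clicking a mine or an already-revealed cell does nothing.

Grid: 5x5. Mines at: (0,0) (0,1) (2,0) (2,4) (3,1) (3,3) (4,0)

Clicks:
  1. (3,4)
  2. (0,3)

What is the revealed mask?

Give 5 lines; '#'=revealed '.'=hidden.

Answer: ..###
..###
.....
....#
.....

Derivation:
Click 1 (3,4) count=2: revealed 1 new [(3,4)] -> total=1
Click 2 (0,3) count=0: revealed 6 new [(0,2) (0,3) (0,4) (1,2) (1,3) (1,4)] -> total=7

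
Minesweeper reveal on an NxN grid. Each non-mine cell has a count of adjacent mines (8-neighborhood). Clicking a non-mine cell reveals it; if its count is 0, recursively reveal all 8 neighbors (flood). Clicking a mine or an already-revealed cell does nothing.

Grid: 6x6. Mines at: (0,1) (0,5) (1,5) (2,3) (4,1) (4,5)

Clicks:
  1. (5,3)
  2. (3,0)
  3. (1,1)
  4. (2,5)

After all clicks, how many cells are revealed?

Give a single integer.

Click 1 (5,3) count=0: revealed 9 new [(3,2) (3,3) (3,4) (4,2) (4,3) (4,4) (5,2) (5,3) (5,4)] -> total=9
Click 2 (3,0) count=1: revealed 1 new [(3,0)] -> total=10
Click 3 (1,1) count=1: revealed 1 new [(1,1)] -> total=11
Click 4 (2,5) count=1: revealed 1 new [(2,5)] -> total=12

Answer: 12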